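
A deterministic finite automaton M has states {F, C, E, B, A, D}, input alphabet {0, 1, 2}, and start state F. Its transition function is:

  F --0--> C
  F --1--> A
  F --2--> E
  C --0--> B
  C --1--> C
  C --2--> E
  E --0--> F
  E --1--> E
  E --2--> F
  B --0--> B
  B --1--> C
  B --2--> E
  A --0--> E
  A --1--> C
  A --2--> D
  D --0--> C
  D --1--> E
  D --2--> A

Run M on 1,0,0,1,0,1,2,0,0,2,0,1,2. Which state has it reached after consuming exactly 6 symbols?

E

F → A → E → F → A → E → E
After 6 symbols: E.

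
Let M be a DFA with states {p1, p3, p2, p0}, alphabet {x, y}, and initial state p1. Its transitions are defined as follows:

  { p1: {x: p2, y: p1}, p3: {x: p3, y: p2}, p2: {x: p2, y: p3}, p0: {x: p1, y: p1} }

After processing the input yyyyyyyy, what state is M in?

Trace: p1 -y-> p1 -y-> p1 -y-> p1 -y-> p1 -y-> p1 -y-> p1 -y-> p1 -y-> p1

p1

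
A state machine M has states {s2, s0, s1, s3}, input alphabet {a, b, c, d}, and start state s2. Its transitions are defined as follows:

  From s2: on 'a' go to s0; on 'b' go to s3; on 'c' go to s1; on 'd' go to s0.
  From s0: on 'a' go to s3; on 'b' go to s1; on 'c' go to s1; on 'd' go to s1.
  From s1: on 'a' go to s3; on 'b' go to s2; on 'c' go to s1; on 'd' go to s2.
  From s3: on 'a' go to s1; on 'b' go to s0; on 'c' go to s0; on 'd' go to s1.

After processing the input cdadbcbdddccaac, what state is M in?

s2 → s1 → s2 → s0 → s1 → s2 → s1 → s2 → s0 → s1 → s2 → s1 → s1 → s3 → s1 → s1

s1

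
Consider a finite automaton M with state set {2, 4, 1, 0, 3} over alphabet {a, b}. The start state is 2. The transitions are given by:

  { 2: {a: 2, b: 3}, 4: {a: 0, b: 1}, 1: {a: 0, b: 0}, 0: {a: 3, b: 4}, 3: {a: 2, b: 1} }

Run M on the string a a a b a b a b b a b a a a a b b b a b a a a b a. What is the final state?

start at 2
read 'a': 2 → 2
read 'a': 2 → 2
read 'a': 2 → 2
read 'b': 2 → 3
read 'a': 3 → 2
read 'b': 2 → 3
read 'a': 3 → 2
read 'b': 2 → 3
read 'b': 3 → 1
read 'a': 1 → 0
read 'b': 0 → 4
read 'a': 4 → 0
read 'a': 0 → 3
read 'a': 3 → 2
read 'a': 2 → 2
read 'b': 2 → 3
read 'b': 3 → 1
read 'b': 1 → 0
read 'a': 0 → 3
read 'b': 3 → 1
read 'a': 1 → 0
read 'a': 0 → 3
read 'a': 3 → 2
read 'b': 2 → 3
read 'a': 3 → 2

2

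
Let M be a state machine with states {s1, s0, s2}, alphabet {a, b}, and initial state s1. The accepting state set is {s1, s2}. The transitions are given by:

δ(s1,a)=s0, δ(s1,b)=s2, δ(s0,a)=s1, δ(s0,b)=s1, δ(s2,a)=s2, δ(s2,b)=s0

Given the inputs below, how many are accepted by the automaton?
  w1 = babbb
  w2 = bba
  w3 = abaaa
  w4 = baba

3

w1: s1 → s2 → s2 → s0 → s1 → s2  → end s2, accepted
w2: s1 → s2 → s0 → s1  → end s1, accepted
w3: s1 → s0 → s1 → s0 → s1 → s0  → end s0, rejected
w4: s1 → s2 → s2 → s0 → s1  → end s1, accepted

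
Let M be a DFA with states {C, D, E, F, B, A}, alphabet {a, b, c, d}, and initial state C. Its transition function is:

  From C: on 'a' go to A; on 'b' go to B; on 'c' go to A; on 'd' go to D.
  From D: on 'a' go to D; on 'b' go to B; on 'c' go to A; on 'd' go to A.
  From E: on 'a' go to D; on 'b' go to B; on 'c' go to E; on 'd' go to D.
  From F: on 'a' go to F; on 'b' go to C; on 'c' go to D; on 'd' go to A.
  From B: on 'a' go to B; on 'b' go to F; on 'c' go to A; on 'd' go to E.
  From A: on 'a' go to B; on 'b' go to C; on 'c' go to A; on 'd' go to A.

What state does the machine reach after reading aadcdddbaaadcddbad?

A

Trace: C -a-> A -a-> B -d-> E -c-> E -d-> D -d-> A -d-> A -b-> C -a-> A -a-> B -a-> B -d-> E -c-> E -d-> D -d-> A -b-> C -a-> A -d-> A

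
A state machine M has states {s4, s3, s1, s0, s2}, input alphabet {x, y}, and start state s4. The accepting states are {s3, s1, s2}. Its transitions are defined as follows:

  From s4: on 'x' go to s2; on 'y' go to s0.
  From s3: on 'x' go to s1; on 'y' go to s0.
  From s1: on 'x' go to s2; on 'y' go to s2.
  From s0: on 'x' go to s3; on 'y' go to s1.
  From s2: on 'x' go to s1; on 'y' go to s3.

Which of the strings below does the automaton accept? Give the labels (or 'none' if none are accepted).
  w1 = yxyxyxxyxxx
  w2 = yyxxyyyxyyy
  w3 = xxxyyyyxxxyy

w1:
  start at s4
  read 'y': s4 → s0
  read 'x': s0 → s3
  read 'y': s3 → s0
  read 'x': s0 → s3
  read 'y': s3 → s0
  read 'x': s0 → s3
  read 'x': s3 → s1
  read 'y': s1 → s2
  read 'x': s2 → s1
  read 'x': s1 → s2
  read 'x': s2 → s1
  end s1, accepted
w2:
  start at s4
  read 'y': s4 → s0
  read 'y': s0 → s1
  read 'x': s1 → s2
  read 'x': s2 → s1
  read 'y': s1 → s2
  read 'y': s2 → s3
  read 'y': s3 → s0
  read 'x': s0 → s3
  read 'y': s3 → s0
  read 'y': s0 → s1
  read 'y': s1 → s2
  end s2, accepted
w3:
  start at s4
  read 'x': s4 → s2
  read 'x': s2 → s1
  read 'x': s1 → s2
  read 'y': s2 → s3
  read 'y': s3 → s0
  read 'y': s0 → s1
  read 'y': s1 → s2
  read 'x': s2 → s1
  read 'x': s1 → s2
  read 'x': s2 → s1
  read 'y': s1 → s2
  read 'y': s2 → s3
  end s3, accepted

w1, w2, w3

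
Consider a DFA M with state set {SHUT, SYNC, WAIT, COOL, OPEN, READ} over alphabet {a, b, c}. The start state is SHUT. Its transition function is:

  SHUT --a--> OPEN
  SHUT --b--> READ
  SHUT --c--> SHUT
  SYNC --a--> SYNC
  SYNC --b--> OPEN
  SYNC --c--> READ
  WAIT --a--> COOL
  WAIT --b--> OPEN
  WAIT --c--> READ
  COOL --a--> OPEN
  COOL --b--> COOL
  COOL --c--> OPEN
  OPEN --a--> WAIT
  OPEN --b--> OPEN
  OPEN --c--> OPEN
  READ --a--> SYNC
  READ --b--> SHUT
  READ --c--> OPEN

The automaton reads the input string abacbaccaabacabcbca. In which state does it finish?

WAIT

SHUT → OPEN → OPEN → WAIT → READ → SHUT → OPEN → OPEN → OPEN → WAIT → COOL → COOL → OPEN → OPEN → WAIT → OPEN → OPEN → OPEN → OPEN → WAIT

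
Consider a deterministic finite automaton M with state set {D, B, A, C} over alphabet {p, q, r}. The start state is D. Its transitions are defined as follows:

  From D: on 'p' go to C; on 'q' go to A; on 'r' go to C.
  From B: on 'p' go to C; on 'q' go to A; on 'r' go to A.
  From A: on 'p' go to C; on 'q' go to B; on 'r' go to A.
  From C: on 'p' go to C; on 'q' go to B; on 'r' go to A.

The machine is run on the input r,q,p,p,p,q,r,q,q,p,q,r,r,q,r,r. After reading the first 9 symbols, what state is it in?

Trace: D -r-> C -q-> B -p-> C -p-> C -p-> C -q-> B -r-> A -q-> B -q-> A
After 9 symbols: A.

A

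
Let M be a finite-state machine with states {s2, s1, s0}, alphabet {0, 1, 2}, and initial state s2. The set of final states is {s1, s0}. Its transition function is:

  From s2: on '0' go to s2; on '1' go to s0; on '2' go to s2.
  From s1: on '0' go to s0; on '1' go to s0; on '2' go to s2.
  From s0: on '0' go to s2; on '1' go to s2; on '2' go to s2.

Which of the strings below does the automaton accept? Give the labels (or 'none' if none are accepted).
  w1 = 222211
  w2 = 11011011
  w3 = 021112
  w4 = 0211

none

w1: Trace: s2 -2-> s2 -2-> s2 -2-> s2 -2-> s2 -1-> s0 -1-> s2  → end s2, rejected
w2: Trace: s2 -1-> s0 -1-> s2 -0-> s2 -1-> s0 -1-> s2 -0-> s2 -1-> s0 -1-> s2  → end s2, rejected
w3: Trace: s2 -0-> s2 -2-> s2 -1-> s0 -1-> s2 -1-> s0 -2-> s2  → end s2, rejected
w4: Trace: s2 -0-> s2 -2-> s2 -1-> s0 -1-> s2  → end s2, rejected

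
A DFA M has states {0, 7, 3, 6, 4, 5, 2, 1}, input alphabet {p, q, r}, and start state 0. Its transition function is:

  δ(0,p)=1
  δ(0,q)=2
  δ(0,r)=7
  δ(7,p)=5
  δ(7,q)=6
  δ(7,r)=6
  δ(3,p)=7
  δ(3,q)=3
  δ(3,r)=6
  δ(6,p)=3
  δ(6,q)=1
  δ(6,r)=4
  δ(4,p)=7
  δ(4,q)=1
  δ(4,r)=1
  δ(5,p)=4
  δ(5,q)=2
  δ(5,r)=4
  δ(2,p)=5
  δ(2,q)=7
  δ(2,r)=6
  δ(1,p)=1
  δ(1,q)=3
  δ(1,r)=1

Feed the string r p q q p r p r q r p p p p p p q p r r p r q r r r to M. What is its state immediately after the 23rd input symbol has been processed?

Trace: 0 -r-> 7 -p-> 5 -q-> 2 -q-> 7 -p-> 5 -r-> 4 -p-> 7 -r-> 6 -q-> 1 -r-> 1 -p-> 1 -p-> 1 -p-> 1 -p-> 1 -p-> 1 -p-> 1 -q-> 3 -p-> 7 -r-> 6 -r-> 4 -p-> 7 -r-> 6 -q-> 1
After 23 symbols: 1.

1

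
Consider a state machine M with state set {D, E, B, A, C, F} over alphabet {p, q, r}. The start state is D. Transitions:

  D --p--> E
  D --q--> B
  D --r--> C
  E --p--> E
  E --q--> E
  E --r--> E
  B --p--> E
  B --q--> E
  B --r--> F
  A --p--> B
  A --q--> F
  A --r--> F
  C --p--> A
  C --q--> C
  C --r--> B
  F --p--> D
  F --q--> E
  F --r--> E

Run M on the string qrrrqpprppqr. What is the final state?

Trace: D -q-> B -r-> F -r-> E -r-> E -q-> E -p-> E -p-> E -r-> E -p-> E -p-> E -q-> E -r-> E

E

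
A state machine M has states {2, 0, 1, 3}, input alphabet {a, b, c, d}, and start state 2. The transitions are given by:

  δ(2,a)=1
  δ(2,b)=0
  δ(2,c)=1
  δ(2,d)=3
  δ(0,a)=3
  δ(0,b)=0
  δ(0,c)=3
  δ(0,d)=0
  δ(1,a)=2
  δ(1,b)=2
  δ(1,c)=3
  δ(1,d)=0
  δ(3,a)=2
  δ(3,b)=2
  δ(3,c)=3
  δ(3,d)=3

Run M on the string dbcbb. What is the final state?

0

2 → 3 → 2 → 1 → 2 → 0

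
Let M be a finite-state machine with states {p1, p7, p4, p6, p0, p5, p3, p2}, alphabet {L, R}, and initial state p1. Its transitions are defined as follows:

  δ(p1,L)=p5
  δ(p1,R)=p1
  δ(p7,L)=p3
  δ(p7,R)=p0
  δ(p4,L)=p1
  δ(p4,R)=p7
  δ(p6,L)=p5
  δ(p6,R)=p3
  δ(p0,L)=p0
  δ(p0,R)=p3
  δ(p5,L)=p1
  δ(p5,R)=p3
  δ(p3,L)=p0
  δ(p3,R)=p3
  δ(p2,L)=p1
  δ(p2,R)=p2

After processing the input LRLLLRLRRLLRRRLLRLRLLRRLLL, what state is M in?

p0

start at p1
read 'L': p1 → p5
read 'R': p5 → p3
read 'L': p3 → p0
read 'L': p0 → p0
read 'L': p0 → p0
read 'R': p0 → p3
read 'L': p3 → p0
read 'R': p0 → p3
read 'R': p3 → p3
read 'L': p3 → p0
read 'L': p0 → p0
read 'R': p0 → p3
read 'R': p3 → p3
read 'R': p3 → p3
read 'L': p3 → p0
read 'L': p0 → p0
read 'R': p0 → p3
read 'L': p3 → p0
read 'R': p0 → p3
read 'L': p3 → p0
read 'L': p0 → p0
read 'R': p0 → p3
read 'R': p3 → p3
read 'L': p3 → p0
read 'L': p0 → p0
read 'L': p0 → p0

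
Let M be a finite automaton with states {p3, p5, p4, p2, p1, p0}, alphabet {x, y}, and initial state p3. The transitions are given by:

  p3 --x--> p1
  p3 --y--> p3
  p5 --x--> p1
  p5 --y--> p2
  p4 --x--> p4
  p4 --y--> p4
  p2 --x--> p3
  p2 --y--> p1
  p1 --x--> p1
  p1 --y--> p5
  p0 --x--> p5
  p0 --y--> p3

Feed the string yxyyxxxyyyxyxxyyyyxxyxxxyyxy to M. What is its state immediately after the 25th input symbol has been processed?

p5

p3 → p3 → p1 → p5 → p2 → p3 → p1 → p1 → p5 → p2 → p1 → p1 → p5 → p1 → p1 → p5 → p2 → p1 → p5 → p1 → p1 → p5 → p1 → p1 → p1 → p5
After 25 symbols: p5.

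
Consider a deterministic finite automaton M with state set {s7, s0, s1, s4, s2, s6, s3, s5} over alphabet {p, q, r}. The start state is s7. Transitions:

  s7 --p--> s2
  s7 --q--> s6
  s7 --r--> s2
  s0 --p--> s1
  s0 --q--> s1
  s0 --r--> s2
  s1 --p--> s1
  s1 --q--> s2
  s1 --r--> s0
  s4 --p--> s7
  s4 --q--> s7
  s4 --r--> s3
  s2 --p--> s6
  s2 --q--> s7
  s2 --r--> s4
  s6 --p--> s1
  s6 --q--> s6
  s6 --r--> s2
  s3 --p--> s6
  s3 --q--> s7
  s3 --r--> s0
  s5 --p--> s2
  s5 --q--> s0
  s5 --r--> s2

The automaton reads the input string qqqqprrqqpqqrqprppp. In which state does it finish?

s6

Trace: s7 -q-> s6 -q-> s6 -q-> s6 -q-> s6 -p-> s1 -r-> s0 -r-> s2 -q-> s7 -q-> s6 -p-> s1 -q-> s2 -q-> s7 -r-> s2 -q-> s7 -p-> s2 -r-> s4 -p-> s7 -p-> s2 -p-> s6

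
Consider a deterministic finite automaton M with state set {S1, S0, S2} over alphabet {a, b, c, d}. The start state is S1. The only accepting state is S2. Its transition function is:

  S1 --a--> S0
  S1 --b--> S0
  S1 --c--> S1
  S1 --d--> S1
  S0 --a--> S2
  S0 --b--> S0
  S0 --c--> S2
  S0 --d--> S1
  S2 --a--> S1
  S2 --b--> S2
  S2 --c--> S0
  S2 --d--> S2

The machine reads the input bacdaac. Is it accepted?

Trace: S1 -b-> S0 -a-> S2 -c-> S0 -d-> S1 -a-> S0 -a-> S2 -c-> S0
End state S0 is not accepting.

No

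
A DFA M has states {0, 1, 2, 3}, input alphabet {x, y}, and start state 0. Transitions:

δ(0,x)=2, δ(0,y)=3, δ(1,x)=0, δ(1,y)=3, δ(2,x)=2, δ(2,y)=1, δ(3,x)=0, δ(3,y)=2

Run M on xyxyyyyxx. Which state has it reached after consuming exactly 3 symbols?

0 → 2 → 1 → 0
After 3 symbols: 0.

0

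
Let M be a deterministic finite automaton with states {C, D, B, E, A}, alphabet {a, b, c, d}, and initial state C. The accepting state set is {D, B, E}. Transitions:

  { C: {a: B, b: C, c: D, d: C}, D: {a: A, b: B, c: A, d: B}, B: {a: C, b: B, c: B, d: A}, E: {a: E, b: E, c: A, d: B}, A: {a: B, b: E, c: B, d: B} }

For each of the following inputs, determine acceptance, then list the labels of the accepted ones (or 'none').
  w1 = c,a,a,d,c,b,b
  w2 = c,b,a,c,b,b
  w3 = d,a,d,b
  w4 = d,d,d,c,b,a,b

w1: C → D → A → B → A → B → B → B  → end B, accepted
w2: C → D → B → C → D → B → B  → end B, accepted
w3: C → C → B → A → E  → end E, accepted
w4: C → C → C → C → D → B → C → C  → end C, rejected

w1, w2, w3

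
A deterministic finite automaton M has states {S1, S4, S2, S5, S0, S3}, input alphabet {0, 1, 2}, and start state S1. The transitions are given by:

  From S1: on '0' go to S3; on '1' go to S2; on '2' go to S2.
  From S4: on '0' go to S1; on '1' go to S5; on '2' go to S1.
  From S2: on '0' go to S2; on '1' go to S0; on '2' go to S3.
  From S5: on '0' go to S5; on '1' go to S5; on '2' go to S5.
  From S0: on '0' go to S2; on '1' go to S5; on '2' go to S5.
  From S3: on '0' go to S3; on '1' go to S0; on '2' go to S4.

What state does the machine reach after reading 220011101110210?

start at S1
read '2': S1 → S2
read '2': S2 → S3
read '0': S3 → S3
read '0': S3 → S3
read '1': S3 → S0
read '1': S0 → S5
read '1': S5 → S5
read '0': S5 → S5
read '1': S5 → S5
read '1': S5 → S5
read '1': S5 → S5
read '0': S5 → S5
read '2': S5 → S5
read '1': S5 → S5
read '0': S5 → S5

S5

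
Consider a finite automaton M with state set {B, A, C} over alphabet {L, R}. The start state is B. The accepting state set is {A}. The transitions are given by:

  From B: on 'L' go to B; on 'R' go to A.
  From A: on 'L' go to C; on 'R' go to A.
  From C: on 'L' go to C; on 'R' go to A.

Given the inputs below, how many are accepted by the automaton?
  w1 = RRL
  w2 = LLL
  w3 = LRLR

w1: Trace: B -R-> A -R-> A -L-> C  → end C, rejected
w2: Trace: B -L-> B -L-> B -L-> B  → end B, rejected
w3: Trace: B -L-> B -R-> A -L-> C -R-> A  → end A, accepted

1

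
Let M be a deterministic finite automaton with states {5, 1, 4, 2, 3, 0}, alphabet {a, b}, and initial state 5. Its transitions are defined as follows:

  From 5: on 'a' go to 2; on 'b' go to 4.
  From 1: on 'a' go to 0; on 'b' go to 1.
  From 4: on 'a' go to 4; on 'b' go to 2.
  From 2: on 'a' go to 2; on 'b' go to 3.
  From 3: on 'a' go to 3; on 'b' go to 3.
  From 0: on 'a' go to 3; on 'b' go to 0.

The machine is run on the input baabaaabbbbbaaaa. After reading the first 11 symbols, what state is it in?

3

start at 5
read 'b': 5 → 4
read 'a': 4 → 4
read 'a': 4 → 4
read 'b': 4 → 2
read 'a': 2 → 2
read 'a': 2 → 2
read 'a': 2 → 2
read 'b': 2 → 3
read 'b': 3 → 3
read 'b': 3 → 3
read 'b': 3 → 3
After 11 symbols: 3.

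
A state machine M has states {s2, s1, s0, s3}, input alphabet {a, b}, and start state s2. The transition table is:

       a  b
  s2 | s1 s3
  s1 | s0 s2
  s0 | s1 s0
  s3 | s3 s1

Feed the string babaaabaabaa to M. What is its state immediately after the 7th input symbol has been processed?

Trace: s2 -b-> s3 -a-> s3 -b-> s1 -a-> s0 -a-> s1 -a-> s0 -b-> s0
After 7 symbols: s0.

s0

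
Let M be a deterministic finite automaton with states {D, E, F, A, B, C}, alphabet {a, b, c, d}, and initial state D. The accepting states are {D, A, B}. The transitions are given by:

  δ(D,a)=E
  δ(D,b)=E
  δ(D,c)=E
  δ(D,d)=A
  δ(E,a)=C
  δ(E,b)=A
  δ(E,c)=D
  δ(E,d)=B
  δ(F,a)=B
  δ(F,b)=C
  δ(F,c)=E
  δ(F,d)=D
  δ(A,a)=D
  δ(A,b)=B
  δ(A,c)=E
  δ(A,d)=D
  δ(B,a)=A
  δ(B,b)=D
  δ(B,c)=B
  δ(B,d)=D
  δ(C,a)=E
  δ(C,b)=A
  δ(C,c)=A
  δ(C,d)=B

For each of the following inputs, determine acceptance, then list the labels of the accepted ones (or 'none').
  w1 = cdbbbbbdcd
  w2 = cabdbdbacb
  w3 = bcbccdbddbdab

w1: D → E → B → D → E → A → B → D → A → E → B  → end B, accepted
w2: D → E → C → A → D → E → B → D → E → D → E  → end E, rejected
w3: D → E → D → E → D → E → B → D → A → D → E → B → A → B  → end B, accepted

w1, w3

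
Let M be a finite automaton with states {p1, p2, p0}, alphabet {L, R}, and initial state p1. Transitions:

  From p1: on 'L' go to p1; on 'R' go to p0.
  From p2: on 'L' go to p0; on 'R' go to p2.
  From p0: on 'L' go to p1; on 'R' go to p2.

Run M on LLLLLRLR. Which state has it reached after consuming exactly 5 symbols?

p1

start at p1
read 'L': p1 → p1
read 'L': p1 → p1
read 'L': p1 → p1
read 'L': p1 → p1
read 'L': p1 → p1
After 5 symbols: p1.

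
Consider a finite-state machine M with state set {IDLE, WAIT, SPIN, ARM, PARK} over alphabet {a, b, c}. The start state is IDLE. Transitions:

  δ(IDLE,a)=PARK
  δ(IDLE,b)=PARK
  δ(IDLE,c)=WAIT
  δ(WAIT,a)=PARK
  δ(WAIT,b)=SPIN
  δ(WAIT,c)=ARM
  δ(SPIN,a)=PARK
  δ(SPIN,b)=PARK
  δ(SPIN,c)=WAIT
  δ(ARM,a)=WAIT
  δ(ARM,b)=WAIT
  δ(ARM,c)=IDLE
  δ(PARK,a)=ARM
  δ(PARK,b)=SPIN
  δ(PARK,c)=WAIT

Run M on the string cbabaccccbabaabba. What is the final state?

PARK

IDLE → WAIT → SPIN → PARK → SPIN → PARK → WAIT → ARM → IDLE → WAIT → SPIN → PARK → SPIN → PARK → ARM → WAIT → SPIN → PARK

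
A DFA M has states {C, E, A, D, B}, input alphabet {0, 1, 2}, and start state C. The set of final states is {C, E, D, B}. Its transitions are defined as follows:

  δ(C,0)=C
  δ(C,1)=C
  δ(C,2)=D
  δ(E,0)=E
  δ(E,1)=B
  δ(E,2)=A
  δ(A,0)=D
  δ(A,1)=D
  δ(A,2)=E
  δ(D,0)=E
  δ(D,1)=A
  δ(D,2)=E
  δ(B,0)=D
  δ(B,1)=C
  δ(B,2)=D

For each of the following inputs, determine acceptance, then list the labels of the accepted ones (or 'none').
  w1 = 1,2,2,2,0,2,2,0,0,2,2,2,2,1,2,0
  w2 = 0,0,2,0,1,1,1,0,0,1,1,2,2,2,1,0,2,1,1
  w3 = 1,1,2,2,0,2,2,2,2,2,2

w1: C → C → D → E → A → D → E → A → D → E → A → E → A → E → B → D → E  → end E, accepted
w2: C → C → C → D → E → B → C → C → C → C → C → C → D → E → A → D → E → A → D → A  → end A, rejected
w3: C → C → C → D → E → E → A → E → A → E → A → E  → end E, accepted

w1, w3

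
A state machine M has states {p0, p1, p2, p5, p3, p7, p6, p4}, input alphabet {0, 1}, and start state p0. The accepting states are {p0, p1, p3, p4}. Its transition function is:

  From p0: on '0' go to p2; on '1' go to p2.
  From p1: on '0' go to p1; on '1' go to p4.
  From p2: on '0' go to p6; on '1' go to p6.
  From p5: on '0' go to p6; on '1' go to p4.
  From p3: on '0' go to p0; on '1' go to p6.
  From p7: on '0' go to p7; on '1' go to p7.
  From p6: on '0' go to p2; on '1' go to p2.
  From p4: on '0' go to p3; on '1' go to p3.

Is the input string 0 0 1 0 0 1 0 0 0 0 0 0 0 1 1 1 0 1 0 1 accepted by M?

Trace: p0 -0-> p2 -0-> p6 -1-> p2 -0-> p6 -0-> p2 -1-> p6 -0-> p2 -0-> p6 -0-> p2 -0-> p6 -0-> p2 -0-> p6 -0-> p2 -1-> p6 -1-> p2 -1-> p6 -0-> p2 -1-> p6 -0-> p2 -1-> p6
End state p6 is not accepting.

No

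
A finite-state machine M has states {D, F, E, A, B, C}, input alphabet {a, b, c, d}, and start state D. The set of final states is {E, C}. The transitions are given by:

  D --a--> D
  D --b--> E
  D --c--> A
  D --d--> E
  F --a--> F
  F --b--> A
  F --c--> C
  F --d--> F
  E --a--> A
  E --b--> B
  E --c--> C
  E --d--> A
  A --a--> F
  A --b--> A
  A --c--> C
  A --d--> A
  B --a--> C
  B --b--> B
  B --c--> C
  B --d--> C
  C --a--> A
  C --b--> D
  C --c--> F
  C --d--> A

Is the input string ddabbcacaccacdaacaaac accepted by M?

Yes

start at D
read 'd': D → E
read 'd': E → A
read 'a': A → F
read 'b': F → A
read 'b': A → A
read 'c': A → C
read 'a': C → A
read 'c': A → C
read 'a': C → A
read 'c': A → C
read 'c': C → F
read 'a': F → F
read 'c': F → C
read 'd': C → A
read 'a': A → F
read 'a': F → F
read 'c': F → C
read 'a': C → A
read 'a': A → F
read 'a': F → F
read 'c': F → C
End state C is accepting.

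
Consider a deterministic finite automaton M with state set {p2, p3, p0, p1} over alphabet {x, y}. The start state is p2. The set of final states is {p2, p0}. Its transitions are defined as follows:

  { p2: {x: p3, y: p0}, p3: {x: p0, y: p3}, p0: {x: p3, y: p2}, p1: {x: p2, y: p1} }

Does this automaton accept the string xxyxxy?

p2 → p3 → p0 → p2 → p3 → p0 → p2
End state p2 is accepting.

Yes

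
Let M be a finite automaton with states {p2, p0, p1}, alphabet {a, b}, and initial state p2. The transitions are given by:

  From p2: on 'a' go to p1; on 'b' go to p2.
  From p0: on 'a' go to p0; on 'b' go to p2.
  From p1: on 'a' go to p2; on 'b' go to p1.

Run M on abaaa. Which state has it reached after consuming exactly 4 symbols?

p2 → p1 → p1 → p2 → p1
After 4 symbols: p1.

p1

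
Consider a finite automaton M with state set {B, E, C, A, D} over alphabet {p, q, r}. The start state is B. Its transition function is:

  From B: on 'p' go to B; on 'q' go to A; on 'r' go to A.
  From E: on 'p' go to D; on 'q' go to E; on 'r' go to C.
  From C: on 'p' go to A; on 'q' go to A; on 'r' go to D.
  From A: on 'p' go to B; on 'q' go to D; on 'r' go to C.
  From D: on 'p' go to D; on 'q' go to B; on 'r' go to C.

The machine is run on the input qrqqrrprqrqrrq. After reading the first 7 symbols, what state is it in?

Trace: B -q-> A -r-> C -q-> A -q-> D -r-> C -r-> D -p-> D
After 7 symbols: D.

D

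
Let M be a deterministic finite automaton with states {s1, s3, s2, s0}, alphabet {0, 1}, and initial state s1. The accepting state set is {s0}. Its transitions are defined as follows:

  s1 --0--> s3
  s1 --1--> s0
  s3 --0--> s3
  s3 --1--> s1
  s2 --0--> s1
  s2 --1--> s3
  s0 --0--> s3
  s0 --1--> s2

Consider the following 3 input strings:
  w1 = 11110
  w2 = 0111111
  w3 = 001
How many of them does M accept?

w1: s1 → s0 → s2 → s3 → s1 → s3  → end s3, rejected
w2: s1 → s3 → s1 → s0 → s2 → s3 → s1 → s0  → end s0, accepted
w3: s1 → s3 → s3 → s1  → end s1, rejected

1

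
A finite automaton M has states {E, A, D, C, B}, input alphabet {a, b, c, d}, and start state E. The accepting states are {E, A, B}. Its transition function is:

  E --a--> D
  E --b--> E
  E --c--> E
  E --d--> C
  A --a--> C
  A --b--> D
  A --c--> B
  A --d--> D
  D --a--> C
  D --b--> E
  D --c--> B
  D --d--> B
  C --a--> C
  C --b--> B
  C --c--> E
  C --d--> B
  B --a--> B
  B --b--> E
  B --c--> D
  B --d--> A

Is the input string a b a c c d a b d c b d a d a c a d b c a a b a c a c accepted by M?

Yes

E → D → E → D → B → D → B → B → E → C → E → E → C → C → B → B → D → C → B → E → E → D → C → B → B → D → C → E
End state E is accepting.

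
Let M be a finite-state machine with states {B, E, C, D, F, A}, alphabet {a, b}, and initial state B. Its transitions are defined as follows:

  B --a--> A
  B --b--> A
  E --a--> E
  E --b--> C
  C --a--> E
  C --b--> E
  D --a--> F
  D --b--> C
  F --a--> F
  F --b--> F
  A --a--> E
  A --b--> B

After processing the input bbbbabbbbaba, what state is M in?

E

Trace: B -b-> A -b-> B -b-> A -b-> B -a-> A -b-> B -b-> A -b-> B -b-> A -a-> E -b-> C -a-> E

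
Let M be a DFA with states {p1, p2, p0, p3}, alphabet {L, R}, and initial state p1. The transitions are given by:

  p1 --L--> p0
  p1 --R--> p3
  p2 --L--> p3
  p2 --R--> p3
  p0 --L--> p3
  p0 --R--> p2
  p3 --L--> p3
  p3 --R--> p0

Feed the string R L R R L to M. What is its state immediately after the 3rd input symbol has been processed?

Trace: p1 -R-> p3 -L-> p3 -R-> p0
After 3 symbols: p0.

p0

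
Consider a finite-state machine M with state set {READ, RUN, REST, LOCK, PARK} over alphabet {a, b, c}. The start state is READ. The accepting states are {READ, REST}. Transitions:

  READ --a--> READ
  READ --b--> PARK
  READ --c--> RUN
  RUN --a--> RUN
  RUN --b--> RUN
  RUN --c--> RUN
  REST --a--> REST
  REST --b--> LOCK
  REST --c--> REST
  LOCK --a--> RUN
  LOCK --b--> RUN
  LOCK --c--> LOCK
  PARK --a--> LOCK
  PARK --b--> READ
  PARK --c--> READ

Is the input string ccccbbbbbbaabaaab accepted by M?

No

start at READ
read 'c': READ → RUN
read 'c': RUN → RUN
read 'c': RUN → RUN
read 'c': RUN → RUN
read 'b': RUN → RUN
read 'b': RUN → RUN
read 'b': RUN → RUN
read 'b': RUN → RUN
read 'b': RUN → RUN
read 'b': RUN → RUN
read 'a': RUN → RUN
read 'a': RUN → RUN
read 'b': RUN → RUN
read 'a': RUN → RUN
read 'a': RUN → RUN
read 'a': RUN → RUN
read 'b': RUN → RUN
End state RUN is not accepting.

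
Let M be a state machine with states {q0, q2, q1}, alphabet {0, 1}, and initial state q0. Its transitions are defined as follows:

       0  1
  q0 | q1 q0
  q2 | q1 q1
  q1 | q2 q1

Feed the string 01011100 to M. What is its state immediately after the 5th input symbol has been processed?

q1

start at q0
read '0': q0 → q1
read '1': q1 → q1
read '0': q1 → q2
read '1': q2 → q1
read '1': q1 → q1
After 5 symbols: q1.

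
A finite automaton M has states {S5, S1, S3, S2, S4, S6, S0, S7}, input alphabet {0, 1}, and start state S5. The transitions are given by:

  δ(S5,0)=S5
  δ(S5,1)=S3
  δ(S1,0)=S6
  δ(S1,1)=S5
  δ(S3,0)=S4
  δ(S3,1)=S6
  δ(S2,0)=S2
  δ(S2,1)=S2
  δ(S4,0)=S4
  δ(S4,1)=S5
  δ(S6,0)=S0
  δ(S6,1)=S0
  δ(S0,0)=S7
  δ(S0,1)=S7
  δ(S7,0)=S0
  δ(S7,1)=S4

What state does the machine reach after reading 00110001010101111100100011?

S3

Trace: S5 -0-> S5 -0-> S5 -1-> S3 -1-> S6 -0-> S0 -0-> S7 -0-> S0 -1-> S7 -0-> S0 -1-> S7 -0-> S0 -1-> S7 -0-> S0 -1-> S7 -1-> S4 -1-> S5 -1-> S3 -1-> S6 -0-> S0 -0-> S7 -1-> S4 -0-> S4 -0-> S4 -0-> S4 -1-> S5 -1-> S3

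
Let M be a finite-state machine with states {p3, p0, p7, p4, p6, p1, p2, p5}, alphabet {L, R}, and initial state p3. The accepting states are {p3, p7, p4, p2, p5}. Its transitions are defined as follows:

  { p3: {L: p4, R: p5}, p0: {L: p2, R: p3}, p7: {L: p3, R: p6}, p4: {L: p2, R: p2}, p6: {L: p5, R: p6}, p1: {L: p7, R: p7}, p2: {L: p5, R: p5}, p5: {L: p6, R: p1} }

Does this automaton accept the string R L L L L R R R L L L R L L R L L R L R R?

No

Trace: p3 -R-> p5 -L-> p6 -L-> p5 -L-> p6 -L-> p5 -R-> p1 -R-> p7 -R-> p6 -L-> p5 -L-> p6 -L-> p5 -R-> p1 -L-> p7 -L-> p3 -R-> p5 -L-> p6 -L-> p5 -R-> p1 -L-> p7 -R-> p6 -R-> p6
End state p6 is not accepting.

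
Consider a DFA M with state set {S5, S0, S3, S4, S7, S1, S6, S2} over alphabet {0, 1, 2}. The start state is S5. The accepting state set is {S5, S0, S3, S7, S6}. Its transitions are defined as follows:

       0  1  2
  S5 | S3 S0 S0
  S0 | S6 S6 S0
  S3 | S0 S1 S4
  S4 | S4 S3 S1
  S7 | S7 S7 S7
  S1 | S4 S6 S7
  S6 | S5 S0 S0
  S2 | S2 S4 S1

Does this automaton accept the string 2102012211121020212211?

start at S5
read '2': S5 → S0
read '1': S0 → S6
read '0': S6 → S5
read '2': S5 → S0
read '0': S0 → S6
read '1': S6 → S0
read '2': S0 → S0
read '2': S0 → S0
read '1': S0 → S6
read '1': S6 → S0
read '1': S0 → S6
read '2': S6 → S0
read '1': S0 → S6
read '0': S6 → S5
read '2': S5 → S0
read '0': S0 → S6
read '2': S6 → S0
read '1': S0 → S6
read '2': S6 → S0
read '2': S0 → S0
read '1': S0 → S6
read '1': S6 → S0
End state S0 is accepting.

Yes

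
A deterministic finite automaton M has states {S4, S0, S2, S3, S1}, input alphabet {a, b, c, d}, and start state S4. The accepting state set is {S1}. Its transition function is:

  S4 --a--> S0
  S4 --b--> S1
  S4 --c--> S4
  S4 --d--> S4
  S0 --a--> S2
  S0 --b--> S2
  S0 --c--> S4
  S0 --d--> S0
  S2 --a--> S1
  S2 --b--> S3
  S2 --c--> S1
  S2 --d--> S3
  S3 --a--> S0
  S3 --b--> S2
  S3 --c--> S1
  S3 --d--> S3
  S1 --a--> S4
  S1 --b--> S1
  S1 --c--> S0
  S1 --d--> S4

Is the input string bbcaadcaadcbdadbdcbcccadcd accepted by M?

S4 → S1 → S1 → S0 → S2 → S1 → S4 → S4 → S0 → S2 → S3 → S1 → S1 → S4 → S0 → S0 → S2 → S3 → S1 → S1 → S0 → S4 → S4 → S0 → S0 → S4 → S4
End state S4 is not accepting.

No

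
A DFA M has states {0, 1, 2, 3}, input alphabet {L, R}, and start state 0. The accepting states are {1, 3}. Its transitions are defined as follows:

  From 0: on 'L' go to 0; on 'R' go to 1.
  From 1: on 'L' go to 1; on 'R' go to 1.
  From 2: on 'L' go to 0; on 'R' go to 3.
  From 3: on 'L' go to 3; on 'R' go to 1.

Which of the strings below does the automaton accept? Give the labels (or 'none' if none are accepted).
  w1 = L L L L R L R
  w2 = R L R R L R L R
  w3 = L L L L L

w1: 0 → 0 → 0 → 0 → 0 → 1 → 1 → 1  → end 1, accepted
w2: 0 → 1 → 1 → 1 → 1 → 1 → 1 → 1 → 1  → end 1, accepted
w3: 0 → 0 → 0 → 0 → 0 → 0  → end 0, rejected

w1, w2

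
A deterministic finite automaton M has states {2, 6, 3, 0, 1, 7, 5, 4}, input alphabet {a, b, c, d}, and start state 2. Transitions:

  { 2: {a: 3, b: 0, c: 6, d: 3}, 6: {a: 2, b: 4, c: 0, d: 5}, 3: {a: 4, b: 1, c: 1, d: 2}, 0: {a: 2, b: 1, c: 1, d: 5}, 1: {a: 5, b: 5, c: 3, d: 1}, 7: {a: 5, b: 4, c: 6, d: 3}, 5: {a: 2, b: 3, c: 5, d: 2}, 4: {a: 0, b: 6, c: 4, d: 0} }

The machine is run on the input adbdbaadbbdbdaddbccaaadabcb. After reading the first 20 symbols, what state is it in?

Trace: 2 -a-> 3 -d-> 2 -b-> 0 -d-> 5 -b-> 3 -a-> 4 -a-> 0 -d-> 5 -b-> 3 -b-> 1 -d-> 1 -b-> 5 -d-> 2 -a-> 3 -d-> 2 -d-> 3 -b-> 1 -c-> 3 -c-> 1 -a-> 5
After 20 symbols: 5.

5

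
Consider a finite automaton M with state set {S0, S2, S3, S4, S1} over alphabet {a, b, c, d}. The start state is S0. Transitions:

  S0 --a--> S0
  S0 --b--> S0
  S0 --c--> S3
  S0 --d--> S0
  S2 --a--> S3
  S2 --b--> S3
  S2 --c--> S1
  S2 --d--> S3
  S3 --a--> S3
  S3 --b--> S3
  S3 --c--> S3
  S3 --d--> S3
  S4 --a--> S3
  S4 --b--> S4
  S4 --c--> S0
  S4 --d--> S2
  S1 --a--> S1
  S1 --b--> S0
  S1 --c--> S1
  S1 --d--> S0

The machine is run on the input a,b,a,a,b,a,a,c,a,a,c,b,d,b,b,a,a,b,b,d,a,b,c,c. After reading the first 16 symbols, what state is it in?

S3

S0 → S0 → S0 → S0 → S0 → S0 → S0 → S0 → S3 → S3 → S3 → S3 → S3 → S3 → S3 → S3 → S3
After 16 symbols: S3.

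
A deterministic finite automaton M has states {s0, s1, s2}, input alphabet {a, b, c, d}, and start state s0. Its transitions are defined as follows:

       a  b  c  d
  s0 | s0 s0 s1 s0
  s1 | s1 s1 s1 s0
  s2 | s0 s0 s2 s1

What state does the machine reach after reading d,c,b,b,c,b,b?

s1

Trace: s0 -d-> s0 -c-> s1 -b-> s1 -b-> s1 -c-> s1 -b-> s1 -b-> s1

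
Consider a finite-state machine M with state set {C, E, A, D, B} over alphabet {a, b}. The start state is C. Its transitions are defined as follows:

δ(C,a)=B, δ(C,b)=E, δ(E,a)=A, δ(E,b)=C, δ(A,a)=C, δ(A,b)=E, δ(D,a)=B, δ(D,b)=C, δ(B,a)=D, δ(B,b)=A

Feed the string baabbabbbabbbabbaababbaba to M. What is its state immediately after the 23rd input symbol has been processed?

Trace: C -b-> E -a-> A -a-> C -b-> E -b-> C -a-> B -b-> A -b-> E -b-> C -a-> B -b-> A -b-> E -b-> C -a-> B -b-> A -b-> E -a-> A -a-> C -b-> E -a-> A -b-> E -b-> C -a-> B
After 23 symbols: B.

B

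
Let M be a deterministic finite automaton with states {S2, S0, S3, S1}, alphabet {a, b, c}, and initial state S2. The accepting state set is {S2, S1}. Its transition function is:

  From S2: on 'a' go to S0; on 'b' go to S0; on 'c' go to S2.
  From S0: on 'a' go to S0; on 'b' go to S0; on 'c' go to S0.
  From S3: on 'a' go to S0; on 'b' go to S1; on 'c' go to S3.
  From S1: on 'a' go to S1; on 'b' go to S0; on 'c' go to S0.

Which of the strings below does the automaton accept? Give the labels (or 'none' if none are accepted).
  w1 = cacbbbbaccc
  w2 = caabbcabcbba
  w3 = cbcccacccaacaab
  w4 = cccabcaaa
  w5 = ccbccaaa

w1:
  start at S2
  read 'c': S2 → S2
  read 'a': S2 → S0
  read 'c': S0 → S0
  read 'b': S0 → S0
  read 'b': S0 → S0
  read 'b': S0 → S0
  read 'b': S0 → S0
  read 'a': S0 → S0
  read 'c': S0 → S0
  read 'c': S0 → S0
  read 'c': S0 → S0
  end S0, rejected
w2:
  start at S2
  read 'c': S2 → S2
  read 'a': S2 → S0
  read 'a': S0 → S0
  read 'b': S0 → S0
  read 'b': S0 → S0
  read 'c': S0 → S0
  read 'a': S0 → S0
  read 'b': S0 → S0
  read 'c': S0 → S0
  read 'b': S0 → S0
  read 'b': S0 → S0
  read 'a': S0 → S0
  end S0, rejected
w3:
  start at S2
  read 'c': S2 → S2
  read 'b': S2 → S0
  read 'c': S0 → S0
  read 'c': S0 → S0
  read 'c': S0 → S0
  read 'a': S0 → S0
  read 'c': S0 → S0
  read 'c': S0 → S0
  read 'c': S0 → S0
  read 'a': S0 → S0
  read 'a': S0 → S0
  read 'c': S0 → S0
  read 'a': S0 → S0
  read 'a': S0 → S0
  read 'b': S0 → S0
  end S0, rejected
w4:
  start at S2
  read 'c': S2 → S2
  read 'c': S2 → S2
  read 'c': S2 → S2
  read 'a': S2 → S0
  read 'b': S0 → S0
  read 'c': S0 → S0
  read 'a': S0 → S0
  read 'a': S0 → S0
  read 'a': S0 → S0
  end S0, rejected
w5:
  start at S2
  read 'c': S2 → S2
  read 'c': S2 → S2
  read 'b': S2 → S0
  read 'c': S0 → S0
  read 'c': S0 → S0
  read 'a': S0 → S0
  read 'a': S0 → S0
  read 'a': S0 → S0
  end S0, rejected

none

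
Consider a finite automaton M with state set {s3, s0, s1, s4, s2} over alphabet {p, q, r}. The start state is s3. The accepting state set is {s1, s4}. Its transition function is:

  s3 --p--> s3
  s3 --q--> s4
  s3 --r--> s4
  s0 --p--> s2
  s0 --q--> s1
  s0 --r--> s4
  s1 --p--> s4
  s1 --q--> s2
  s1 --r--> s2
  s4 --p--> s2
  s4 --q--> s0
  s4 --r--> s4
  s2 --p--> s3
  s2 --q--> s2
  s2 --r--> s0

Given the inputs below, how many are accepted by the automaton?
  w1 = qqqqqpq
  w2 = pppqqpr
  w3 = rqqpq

1

w1: s3 → s4 → s0 → s1 → s2 → s2 → s3 → s4  → end s4, accepted
w2: s3 → s3 → s3 → s3 → s4 → s0 → s2 → s0  → end s0, rejected
w3: s3 → s4 → s0 → s1 → s4 → s0  → end s0, rejected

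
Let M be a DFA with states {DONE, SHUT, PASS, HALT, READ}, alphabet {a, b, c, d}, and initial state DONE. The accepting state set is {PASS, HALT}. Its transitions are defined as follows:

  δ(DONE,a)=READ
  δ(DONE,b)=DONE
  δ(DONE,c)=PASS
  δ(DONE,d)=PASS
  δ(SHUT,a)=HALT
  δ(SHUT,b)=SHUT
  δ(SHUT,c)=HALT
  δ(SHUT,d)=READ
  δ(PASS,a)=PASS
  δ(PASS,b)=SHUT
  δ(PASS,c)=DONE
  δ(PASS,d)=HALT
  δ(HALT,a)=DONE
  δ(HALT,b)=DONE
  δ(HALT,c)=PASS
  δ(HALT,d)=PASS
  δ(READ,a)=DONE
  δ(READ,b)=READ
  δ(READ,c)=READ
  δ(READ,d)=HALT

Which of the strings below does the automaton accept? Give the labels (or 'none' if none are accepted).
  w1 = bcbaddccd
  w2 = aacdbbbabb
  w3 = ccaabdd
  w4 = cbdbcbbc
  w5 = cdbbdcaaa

w1, w3

w1:
  start at DONE
  read 'b': DONE → DONE
  read 'c': DONE → PASS
  read 'b': PASS → SHUT
  read 'a': SHUT → HALT
  read 'd': HALT → PASS
  read 'd': PASS → HALT
  read 'c': HALT → PASS
  read 'c': PASS → DONE
  read 'd': DONE → PASS
  end PASS, accepted
w2:
  start at DONE
  read 'a': DONE → READ
  read 'a': READ → DONE
  read 'c': DONE → PASS
  read 'd': PASS → HALT
  read 'b': HALT → DONE
  read 'b': DONE → DONE
  read 'b': DONE → DONE
  read 'a': DONE → READ
  read 'b': READ → READ
  read 'b': READ → READ
  end READ, rejected
w3:
  start at DONE
  read 'c': DONE → PASS
  read 'c': PASS → DONE
  read 'a': DONE → READ
  read 'a': READ → DONE
  read 'b': DONE → DONE
  read 'd': DONE → PASS
  read 'd': PASS → HALT
  end HALT, accepted
w4:
  start at DONE
  read 'c': DONE → PASS
  read 'b': PASS → SHUT
  read 'd': SHUT → READ
  read 'b': READ → READ
  read 'c': READ → READ
  read 'b': READ → READ
  read 'b': READ → READ
  read 'c': READ → READ
  end READ, rejected
w5:
  start at DONE
  read 'c': DONE → PASS
  read 'd': PASS → HALT
  read 'b': HALT → DONE
  read 'b': DONE → DONE
  read 'd': DONE → PASS
  read 'c': PASS → DONE
  read 'a': DONE → READ
  read 'a': READ → DONE
  read 'a': DONE → READ
  end READ, rejected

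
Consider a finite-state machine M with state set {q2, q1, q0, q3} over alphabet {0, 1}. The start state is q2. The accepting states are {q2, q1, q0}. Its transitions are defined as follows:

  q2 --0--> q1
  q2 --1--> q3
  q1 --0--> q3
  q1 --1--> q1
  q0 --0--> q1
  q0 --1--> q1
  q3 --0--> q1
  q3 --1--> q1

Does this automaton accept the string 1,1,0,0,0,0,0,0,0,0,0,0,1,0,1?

start at q2
read '1': q2 → q3
read '1': q3 → q1
read '0': q1 → q3
read '0': q3 → q1
read '0': q1 → q3
read '0': q3 → q1
read '0': q1 → q3
read '0': q3 → q1
read '0': q1 → q3
read '0': q3 → q1
read '0': q1 → q3
read '0': q3 → q1
read '1': q1 → q1
read '0': q1 → q3
read '1': q3 → q1
End state q1 is accepting.

Yes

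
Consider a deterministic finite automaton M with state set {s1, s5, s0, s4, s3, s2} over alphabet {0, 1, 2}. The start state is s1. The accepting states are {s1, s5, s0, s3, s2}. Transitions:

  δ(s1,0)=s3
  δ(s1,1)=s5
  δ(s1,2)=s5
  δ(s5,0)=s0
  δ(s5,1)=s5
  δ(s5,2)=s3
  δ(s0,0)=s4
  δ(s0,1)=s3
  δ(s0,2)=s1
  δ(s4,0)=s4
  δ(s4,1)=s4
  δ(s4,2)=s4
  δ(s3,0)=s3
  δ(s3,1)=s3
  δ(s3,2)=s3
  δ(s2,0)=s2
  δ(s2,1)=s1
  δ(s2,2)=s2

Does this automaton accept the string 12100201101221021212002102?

Yes

s1 → s5 → s3 → s3 → s3 → s3 → s3 → s3 → s3 → s3 → s3 → s3 → s3 → s3 → s3 → s3 → s3 → s3 → s3 → s3 → s3 → s3 → s3 → s3 → s3 → s3 → s3
End state s3 is accepting.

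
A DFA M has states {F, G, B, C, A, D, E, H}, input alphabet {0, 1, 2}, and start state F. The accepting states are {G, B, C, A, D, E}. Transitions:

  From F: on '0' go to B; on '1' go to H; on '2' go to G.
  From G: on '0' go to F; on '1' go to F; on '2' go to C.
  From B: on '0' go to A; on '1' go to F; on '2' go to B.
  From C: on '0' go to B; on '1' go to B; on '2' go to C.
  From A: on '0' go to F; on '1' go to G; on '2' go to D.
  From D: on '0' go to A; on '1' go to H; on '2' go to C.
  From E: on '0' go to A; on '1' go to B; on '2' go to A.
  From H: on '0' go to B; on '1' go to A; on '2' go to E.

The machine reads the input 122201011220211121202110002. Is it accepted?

Yes

Trace: F -1-> H -2-> E -2-> A -2-> D -0-> A -1-> G -0-> F -1-> H -1-> A -2-> D -2-> C -0-> B -2-> B -1-> F -1-> H -1-> A -2-> D -1-> H -2-> E -0-> A -2-> D -1-> H -1-> A -0-> F -0-> B -0-> A -2-> D
End state D is accepting.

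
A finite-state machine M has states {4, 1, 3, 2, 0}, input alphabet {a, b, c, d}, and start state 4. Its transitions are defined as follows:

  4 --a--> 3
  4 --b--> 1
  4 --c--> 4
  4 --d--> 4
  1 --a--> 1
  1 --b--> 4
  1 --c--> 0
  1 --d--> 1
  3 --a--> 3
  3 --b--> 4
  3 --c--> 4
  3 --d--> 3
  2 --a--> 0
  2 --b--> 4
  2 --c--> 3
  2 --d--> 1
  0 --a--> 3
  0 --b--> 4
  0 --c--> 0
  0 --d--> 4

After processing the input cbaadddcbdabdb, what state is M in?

1

4 → 4 → 1 → 1 → 1 → 1 → 1 → 1 → 0 → 4 → 4 → 3 → 4 → 4 → 1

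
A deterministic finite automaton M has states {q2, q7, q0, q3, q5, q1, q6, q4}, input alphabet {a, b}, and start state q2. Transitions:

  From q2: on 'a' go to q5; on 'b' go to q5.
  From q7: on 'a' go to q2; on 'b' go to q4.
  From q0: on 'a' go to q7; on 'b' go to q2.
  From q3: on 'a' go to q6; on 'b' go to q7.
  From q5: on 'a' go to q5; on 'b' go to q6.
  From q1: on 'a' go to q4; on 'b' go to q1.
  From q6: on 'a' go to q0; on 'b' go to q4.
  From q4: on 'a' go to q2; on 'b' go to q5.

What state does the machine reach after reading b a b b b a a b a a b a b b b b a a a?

q2 → q5 → q5 → q6 → q4 → q5 → q5 → q5 → q6 → q0 → q7 → q4 → q2 → q5 → q6 → q4 → q5 → q5 → q5 → q5

q5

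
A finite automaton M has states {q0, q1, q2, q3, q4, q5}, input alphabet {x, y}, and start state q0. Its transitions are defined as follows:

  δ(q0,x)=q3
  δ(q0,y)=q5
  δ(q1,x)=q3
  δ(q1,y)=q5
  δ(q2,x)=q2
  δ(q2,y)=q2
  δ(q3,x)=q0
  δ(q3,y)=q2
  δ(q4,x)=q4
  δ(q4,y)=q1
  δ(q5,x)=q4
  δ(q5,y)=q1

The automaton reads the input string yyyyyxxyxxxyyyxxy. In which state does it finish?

q2

start at q0
read 'y': q0 → q5
read 'y': q5 → q1
read 'y': q1 → q5
read 'y': q5 → q1
read 'y': q1 → q5
read 'x': q5 → q4
read 'x': q4 → q4
read 'y': q4 → q1
read 'x': q1 → q3
read 'x': q3 → q0
read 'x': q0 → q3
read 'y': q3 → q2
read 'y': q2 → q2
read 'y': q2 → q2
read 'x': q2 → q2
read 'x': q2 → q2
read 'y': q2 → q2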